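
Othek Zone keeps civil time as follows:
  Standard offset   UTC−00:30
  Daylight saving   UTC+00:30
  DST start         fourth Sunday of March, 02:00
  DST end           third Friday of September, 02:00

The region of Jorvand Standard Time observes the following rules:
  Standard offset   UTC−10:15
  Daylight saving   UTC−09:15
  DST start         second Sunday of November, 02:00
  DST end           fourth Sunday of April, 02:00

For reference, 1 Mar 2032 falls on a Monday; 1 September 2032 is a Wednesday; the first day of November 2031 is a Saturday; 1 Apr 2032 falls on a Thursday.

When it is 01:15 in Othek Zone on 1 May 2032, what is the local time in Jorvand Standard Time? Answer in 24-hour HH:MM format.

14:30

1 March 2032 is a Monday, so the first Sunday is March 7 and the fourth is March 28.
1 September 2032 is a Wednesday, so the first Friday is September 3 and the third is September 17.
1 May 2032 lies within the daylight-saving period (28 March – 17 September), so Othek Zone is on daylight time, UTC+00:30.
01:15 Othek Zone − 0h30m = 00:45 UTC.
1 November 2031 is a Saturday, so the first Sunday is November 2 and the second is November 9.
1 April 2032 is a Thursday, so the first Sunday is April 4 and the fourth is April 25.
At the standard offset (UTC−10:15), 00:45 UTC − 10h15m = 14:30 Jorvand Standard Time standard time (rolling into the previous day, 30 April 2032).
The standard-time date in Jorvand Standard Time, 30 April 2032, is outside the daylight-saving period (9 November 2031 – 25 April 2032), so Jorvand Standard Time is on standard time, UTC−10:15.
00:45 UTC − 10h15m = 14:30 Jorvand Standard Time (rolling into the previous day, 30 April 2032).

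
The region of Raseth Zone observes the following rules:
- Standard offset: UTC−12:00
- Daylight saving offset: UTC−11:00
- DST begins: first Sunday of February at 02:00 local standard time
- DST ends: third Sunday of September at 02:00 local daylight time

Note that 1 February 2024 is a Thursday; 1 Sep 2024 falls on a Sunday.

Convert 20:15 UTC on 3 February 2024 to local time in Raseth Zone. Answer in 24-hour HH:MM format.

1 February 2024 is a Thursday, so the first Sunday is February 4.
1 September 2024 is a Sunday, so the first Sunday is September 1 and the third is September 15.
At the standard offset (UTC−12:00), 20:15 UTC − 12h = 08:15 Raseth Zone standard time.
The standard-time date in Raseth Zone, 3 February 2024, does not fall between 4 February and 15 September, so daylight saving is not in effect and Raseth Zone is at UTC−12:00.
20:15 UTC − 12h = 08:15 local.

08:15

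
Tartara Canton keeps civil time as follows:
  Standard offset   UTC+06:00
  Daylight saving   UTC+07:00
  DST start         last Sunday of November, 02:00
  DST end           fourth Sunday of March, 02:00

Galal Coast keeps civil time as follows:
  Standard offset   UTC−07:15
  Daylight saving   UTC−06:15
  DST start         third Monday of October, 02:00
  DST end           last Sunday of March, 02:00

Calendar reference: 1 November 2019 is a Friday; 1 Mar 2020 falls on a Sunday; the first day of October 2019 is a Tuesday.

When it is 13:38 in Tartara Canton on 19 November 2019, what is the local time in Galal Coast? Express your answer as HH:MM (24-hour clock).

1 November 2019 is a Friday, so Sundays fall on 3, 10, 17, 24; the last is November 24.
1 March 2020 is a Sunday, so the first Sunday is March 1 and the fourth is March 22.
19 November 2019 does not fall between 24 November 2019 and 22 March 2020, so daylight saving is not in effect and Tartara Canton is at UTC+06:00.
13:38 Tartara Canton − 6h = 07:38 UTC.
1 October 2019 is a Tuesday, so the first Monday is October 7 and the third is October 21.
1 March 2020 is a Sunday, so Sundays fall on 1, 8, 15, 22, 29; the last is March 29.
At the standard offset (UTC−07:15), 07:38 UTC − 7h15m = 00:23 Galal Coast standard time.
The standard-time date in Galal Coast, 19 November 2019, lies within the daylight-saving period (21 October 2019 – 29 March 2020), so Galal Coast is on daylight time, UTC−06:15.
07:38 UTC − 6h15m = 01:23 Galal Coast.

01:23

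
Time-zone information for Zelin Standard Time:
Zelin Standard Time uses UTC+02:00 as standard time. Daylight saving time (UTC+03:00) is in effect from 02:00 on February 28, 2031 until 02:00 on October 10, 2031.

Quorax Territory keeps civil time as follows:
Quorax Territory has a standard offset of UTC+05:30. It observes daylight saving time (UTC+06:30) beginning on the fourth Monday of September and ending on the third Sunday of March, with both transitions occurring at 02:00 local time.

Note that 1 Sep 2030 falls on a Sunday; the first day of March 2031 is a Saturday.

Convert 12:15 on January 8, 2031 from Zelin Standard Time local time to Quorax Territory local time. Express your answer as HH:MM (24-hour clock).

16:45

Daylight saving runs 28 February – 10 October; January 8, 2031 is outside that window, so Zelin Standard Time is on standard time at UTC+02:00.
12:15 Zelin Standard Time − 2h = 10:15 UTC.
1 September 2030 is a Sunday, so the first Monday is September 2 and the fourth is September 23.
1 March 2031 is a Saturday, so the first Sunday is March 2 and the third is March 16.
At the standard offset (UTC+05:30), 10:15 UTC + 5h30m = 15:45 Quorax Territory standard time.
Daylight saving runs 23 September 2030 – 16 March 2031; the standard-time date in Quorax Territory, January 8, 2031, is inside that window, so Quorax Territory is at UTC+06:30.
10:15 UTC + 6h30m = 16:45 Quorax Territory.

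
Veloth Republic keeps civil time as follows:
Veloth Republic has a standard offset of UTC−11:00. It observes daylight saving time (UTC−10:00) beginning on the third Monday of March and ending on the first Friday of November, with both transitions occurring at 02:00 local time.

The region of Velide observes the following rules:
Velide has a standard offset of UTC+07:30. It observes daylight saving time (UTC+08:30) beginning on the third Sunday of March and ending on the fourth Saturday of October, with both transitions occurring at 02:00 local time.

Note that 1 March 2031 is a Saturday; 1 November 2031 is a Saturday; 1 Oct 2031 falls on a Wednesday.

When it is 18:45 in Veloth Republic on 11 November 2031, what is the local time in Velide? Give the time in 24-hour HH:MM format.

1 March 2031 is a Saturday, so the first Monday is March 3 and the third is March 17.
1 November 2031 is a Saturday, so the first Friday is November 7.
11 November 2031 is outside the daylight-saving period (17 March – 7 November), so Veloth Republic is on standard time, UTC−11:00.
18:45 Veloth Republic + 11h = 05:45 UTC (rolling into the next day, 12 November 2031).
1 March 2031 is a Saturday, so the first Sunday is March 2 and the third is March 16.
1 October 2031 is a Wednesday, so the first Saturday is October 4 and the fourth is October 25.
At the standard offset (UTC+07:30), 05:45 UTC + 7h30m = 13:15 Velide standard time.
The standard-time date in Velide, 12 November 2031, does not fall between 16 March and 25 October, so daylight saving is not in effect and Velide is at UTC+07:30.
05:45 UTC + 7h30m = 13:15 Velide.

13:15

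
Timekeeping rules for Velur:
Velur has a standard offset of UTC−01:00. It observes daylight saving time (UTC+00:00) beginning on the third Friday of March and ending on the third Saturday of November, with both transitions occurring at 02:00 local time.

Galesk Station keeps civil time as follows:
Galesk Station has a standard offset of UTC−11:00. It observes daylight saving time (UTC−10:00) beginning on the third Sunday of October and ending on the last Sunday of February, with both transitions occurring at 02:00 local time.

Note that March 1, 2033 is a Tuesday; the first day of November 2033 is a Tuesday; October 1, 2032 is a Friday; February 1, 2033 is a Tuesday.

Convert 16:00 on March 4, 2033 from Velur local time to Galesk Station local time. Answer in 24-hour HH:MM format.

06:00

1 March 2033 is a Tuesday, so the first Friday is March 4 and the third is March 18.
1 November 2033 is a Tuesday, so the first Saturday is November 5 and the third is November 19.
March 4, 2033 is outside the daylight-saving period (18 March – 19 November), so Velur is on standard time, UTC−01:00.
16:00 Velur + 1h = 17:00 UTC.
1 October 2032 is a Friday, so the first Sunday is October 3 and the third is October 17.
1 February 2033 is a Tuesday, so Sundays fall on 6, 13, 20, 27; the last is February 27.
At the standard offset (UTC−11:00), 17:00 UTC − 11h = 06:00 Galesk Station standard time.
The standard-time date in Galesk Station, March 4, 2033, is outside the daylight-saving period (17 October 2032 – 27 February 2033), so Galesk Station is on standard time, UTC−11:00.
17:00 UTC − 11h = 06:00 Galesk Station.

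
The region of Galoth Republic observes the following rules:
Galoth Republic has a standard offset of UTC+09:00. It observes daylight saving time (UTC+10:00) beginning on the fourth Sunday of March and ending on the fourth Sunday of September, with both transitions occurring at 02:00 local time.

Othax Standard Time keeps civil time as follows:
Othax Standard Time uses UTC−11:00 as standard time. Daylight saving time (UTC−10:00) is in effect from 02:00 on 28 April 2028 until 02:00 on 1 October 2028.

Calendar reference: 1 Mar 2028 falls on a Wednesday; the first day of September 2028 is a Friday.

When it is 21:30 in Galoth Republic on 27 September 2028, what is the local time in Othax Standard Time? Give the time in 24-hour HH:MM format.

02:30

1 March 2028 is a Wednesday, so the first Sunday is March 5 and the fourth is March 26.
1 September 2028 is a Friday, so the first Sunday is September 3 and the fourth is September 24.
Daylight saving runs 26 March – 24 September; 27 September 2028 is outside that window, so Galoth Republic is on standard time at UTC+09:00.
21:30 Galoth Republic − 9h = 12:30 UTC.
At the standard offset (UTC−11:00), 12:30 UTC − 11h = 01:30 Othax Standard Time standard time.
The standard-time date in Othax Standard Time, 27 September 2028, falls between 28 April and 1 October, so daylight saving is in effect and Othax Standard Time is at UTC−10:00.
12:30 UTC − 10h = 02:30 Othax Standard Time.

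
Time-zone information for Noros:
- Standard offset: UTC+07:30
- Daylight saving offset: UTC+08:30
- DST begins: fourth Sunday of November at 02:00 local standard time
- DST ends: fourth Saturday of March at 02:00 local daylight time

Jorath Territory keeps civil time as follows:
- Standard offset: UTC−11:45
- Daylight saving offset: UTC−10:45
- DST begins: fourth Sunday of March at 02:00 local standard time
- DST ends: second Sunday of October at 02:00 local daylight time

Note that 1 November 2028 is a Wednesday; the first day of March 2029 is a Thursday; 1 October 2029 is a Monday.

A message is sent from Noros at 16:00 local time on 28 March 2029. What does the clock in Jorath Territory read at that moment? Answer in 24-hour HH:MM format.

21:45

1 November 2028 is a Wednesday, so the first Sunday is November 5 and the fourth is November 26.
1 March 2029 is a Thursday, so the first Saturday is March 3 and the fourth is March 24.
Daylight saving runs 26 November 2028 – 24 March 2029; 28 March 2029 is outside that window, so Noros is on standard time at UTC+07:30.
16:00 Noros − 7h30m = 08:30 UTC.
1 March 2029 is a Thursday, so the first Sunday is March 4 and the fourth is March 25.
1 October 2029 is a Monday, so the first Sunday is October 7 and the second is October 14.
At the standard offset (UTC−11:45), 08:30 UTC − 11h45m = 20:45 Jorath Territory standard time (rolling into the previous day, 27 March 2029).
The standard-time date in Jorath Territory, 27 March 2029, falls between 25 March and 14 October, so daylight saving is in effect and Jorath Territory is at UTC−10:45.
08:30 UTC − 10h45m = 21:45 Jorath Territory (rolling into the previous day, 27 March 2029).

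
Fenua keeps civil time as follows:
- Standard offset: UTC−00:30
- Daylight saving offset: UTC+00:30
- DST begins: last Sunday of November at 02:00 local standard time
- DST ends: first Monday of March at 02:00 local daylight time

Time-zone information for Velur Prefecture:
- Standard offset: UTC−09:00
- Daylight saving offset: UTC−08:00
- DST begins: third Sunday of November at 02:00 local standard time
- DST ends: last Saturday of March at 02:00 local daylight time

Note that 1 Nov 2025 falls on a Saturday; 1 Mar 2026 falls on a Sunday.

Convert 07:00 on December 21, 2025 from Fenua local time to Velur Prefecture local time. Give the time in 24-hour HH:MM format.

22:30

1 November 2025 is a Saturday, so Sundays fall on 2, 9, 16, 23, 30; the last is November 30.
1 March 2026 is a Sunday, so the first Monday is March 2.
Daylight saving runs 30 November 2025 – 2 March 2026; December 21, 2025 is inside that window, so Fenua is at UTC+00:30.
07:00 Fenua − 0h30m = 06:30 UTC.
1 November 2025 is a Saturday, so the first Sunday is November 2 and the third is November 16.
1 March 2026 is a Sunday, so Saturdays fall on 7, 14, 21, 28; the last is March 28.
At the standard offset (UTC−09:00), 06:30 UTC − 9h = 21:30 Velur Prefecture standard time (rolling into the previous day, 20 December 2025).
The standard-time date in Velur Prefecture, December 20, 2025, lies within the daylight-saving period (16 November 2025 – 28 March 2026), so Velur Prefecture is on daylight time, UTC−08:00.
06:30 UTC − 8h = 22:30 Velur Prefecture (rolling into the previous day, 20 December 2025).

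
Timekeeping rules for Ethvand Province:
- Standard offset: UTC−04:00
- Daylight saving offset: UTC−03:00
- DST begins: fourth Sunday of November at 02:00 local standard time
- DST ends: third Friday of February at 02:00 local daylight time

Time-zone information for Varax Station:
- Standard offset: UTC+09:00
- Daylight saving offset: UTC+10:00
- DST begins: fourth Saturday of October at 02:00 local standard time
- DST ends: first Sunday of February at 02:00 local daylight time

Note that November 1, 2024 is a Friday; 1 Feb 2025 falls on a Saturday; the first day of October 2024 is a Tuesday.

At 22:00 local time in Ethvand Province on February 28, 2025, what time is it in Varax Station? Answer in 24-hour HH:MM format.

11:00

1 November 2024 is a Friday, so the first Sunday is November 3 and the fourth is November 24.
1 February 2025 is a Saturday, so the first Friday is February 7 and the third is February 21.
February 28, 2025 does not fall between 24 November 2024 and 21 February 2025, so daylight saving is not in effect and Ethvand Province is at UTC−04:00.
22:00 Ethvand Province + 4h = 02:00 UTC (rolling into the next day, 1 March 2025).
1 October 2024 is a Tuesday, so the first Saturday is October 5 and the fourth is October 26.
1 February 2025 is a Saturday, so the first Sunday is February 2.
At the standard offset (UTC+09:00), 02:00 UTC + 9h = 11:00 Varax Station standard time.
The standard-time date in Varax Station, March 1, 2025, does not fall between 26 October 2024 and 2 February 2025, so daylight saving is not in effect and Varax Station is at UTC+09:00.
02:00 UTC + 9h = 11:00 Varax Station.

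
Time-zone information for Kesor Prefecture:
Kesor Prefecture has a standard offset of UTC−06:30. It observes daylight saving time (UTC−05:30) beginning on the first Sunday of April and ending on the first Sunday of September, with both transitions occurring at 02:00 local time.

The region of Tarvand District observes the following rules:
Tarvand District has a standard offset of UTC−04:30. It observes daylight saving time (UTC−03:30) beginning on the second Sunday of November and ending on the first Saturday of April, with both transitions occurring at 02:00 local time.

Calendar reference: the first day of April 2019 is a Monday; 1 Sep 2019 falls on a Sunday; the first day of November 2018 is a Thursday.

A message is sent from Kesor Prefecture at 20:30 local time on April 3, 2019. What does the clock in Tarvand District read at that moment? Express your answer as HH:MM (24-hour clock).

23:30

1 April 2019 is a Monday, so the first Sunday is April 7.
1 September 2019 is a Sunday, so the first Sunday is September 1.
April 3, 2019 is outside the daylight-saving period (7 April – 1 September), so Kesor Prefecture is on standard time, UTC−06:30.
20:30 Kesor Prefecture + 6h30m = 03:00 UTC (rolling into the next day, 4 April 2019).
1 November 2018 is a Thursday, so the first Sunday is November 4 and the second is November 11.
1 April 2019 is a Monday, so the first Saturday is April 6.
At the standard offset (UTC−04:30), 03:00 UTC − 4h30m = 22:30 Tarvand District standard time (rolling into the previous day, 3 April 2019).
The standard-time date in Tarvand District, April 3, 2019, lies within the daylight-saving period (11 November 2018 – 6 April 2019), so Tarvand District is on daylight time, UTC−03:30.
03:00 UTC − 3h30m = 23:30 Tarvand District (rolling into the previous day, 3 April 2019).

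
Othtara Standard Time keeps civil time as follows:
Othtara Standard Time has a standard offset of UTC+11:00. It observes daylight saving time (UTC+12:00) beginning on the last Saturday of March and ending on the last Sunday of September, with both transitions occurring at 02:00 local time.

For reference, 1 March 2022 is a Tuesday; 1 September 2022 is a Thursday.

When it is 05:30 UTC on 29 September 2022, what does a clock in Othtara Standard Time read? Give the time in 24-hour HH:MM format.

16:30

1 March 2022 is a Tuesday, so Saturdays fall on 5, 12, 19, 26; the last is March 26.
1 September 2022 is a Thursday, so Sundays fall on 4, 11, 18, 25; the last is September 25.
At the standard offset (UTC+11:00), 05:30 UTC + 11h = 16:30 Othtara Standard Time standard time.
The standard-time date in Othtara Standard Time, 29 September 2022, is outside the daylight-saving period (26 March – 25 September), so Othtara Standard Time is on standard time, UTC+11:00.
05:30 UTC + 11h = 16:30 local.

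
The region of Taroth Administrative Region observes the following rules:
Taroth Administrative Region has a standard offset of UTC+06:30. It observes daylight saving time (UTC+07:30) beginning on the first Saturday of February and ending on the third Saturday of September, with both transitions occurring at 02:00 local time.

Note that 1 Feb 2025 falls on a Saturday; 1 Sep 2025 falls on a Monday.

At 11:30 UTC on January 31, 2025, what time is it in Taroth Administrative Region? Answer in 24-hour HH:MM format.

1 February 2025 is a Saturday, so the first Saturday is February 1.
1 September 2025 is a Monday, so the first Saturday is September 6 and the third is September 20.
At the standard offset (UTC+06:30), 11:30 UTC + 6h30m = 18:00 Taroth Administrative Region standard time.
The standard-time date in Taroth Administrative Region, January 31, 2025, does not fall between 1 February and 20 September, so daylight saving is not in effect and Taroth Administrative Region is at UTC+06:30.
11:30 UTC + 6h30m = 18:00 local.

18:00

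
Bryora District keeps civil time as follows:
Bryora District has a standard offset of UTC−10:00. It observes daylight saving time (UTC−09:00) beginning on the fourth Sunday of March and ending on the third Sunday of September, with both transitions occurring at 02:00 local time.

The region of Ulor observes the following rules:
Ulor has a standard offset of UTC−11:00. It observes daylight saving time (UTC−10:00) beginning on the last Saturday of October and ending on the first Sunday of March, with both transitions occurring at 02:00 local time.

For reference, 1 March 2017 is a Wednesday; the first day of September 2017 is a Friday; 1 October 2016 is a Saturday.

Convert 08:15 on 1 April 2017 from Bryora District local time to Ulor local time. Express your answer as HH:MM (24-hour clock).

06:15

1 March 2017 is a Wednesday, so the first Sunday is March 5 and the fourth is March 26.
1 September 2017 is a Friday, so the first Sunday is September 3 and the third is September 17.
Daylight saving runs 26 March – 17 September; 1 April 2017 is inside that window, so Bryora District is at UTC−09:00.
08:15 Bryora District + 9h = 17:15 UTC.
1 October 2016 is a Saturday, so Saturdays fall on 1, 8, 15, 22, 29; the last is October 29.
1 March 2017 is a Wednesday, so the first Sunday is March 5.
At the standard offset (UTC−11:00), 17:15 UTC − 11h = 06:15 Ulor standard time.
The standard-time date in Ulor, 1 April 2017, does not fall between 29 October 2016 and 5 March 2017, so daylight saving is not in effect and Ulor is at UTC−11:00.
17:15 UTC − 11h = 06:15 Ulor.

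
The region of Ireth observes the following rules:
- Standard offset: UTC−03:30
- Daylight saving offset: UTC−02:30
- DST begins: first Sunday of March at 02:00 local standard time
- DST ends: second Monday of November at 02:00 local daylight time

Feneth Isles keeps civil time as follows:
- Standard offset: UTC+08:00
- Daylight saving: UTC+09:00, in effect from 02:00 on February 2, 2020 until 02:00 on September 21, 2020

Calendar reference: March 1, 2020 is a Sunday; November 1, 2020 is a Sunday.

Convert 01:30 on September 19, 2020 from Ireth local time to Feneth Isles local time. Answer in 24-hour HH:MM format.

13:00

1 March 2020 is a Sunday, so the first Sunday is March 1.
1 November 2020 is a Sunday, so the first Monday is November 2 and the second is November 9.
September 19, 2020 lies within the daylight-saving period (1 March – 9 November), so Ireth is on daylight time, UTC−02:30.
01:30 Ireth + 2h30m = 04:00 UTC.
At the standard offset (UTC+08:00), 04:00 UTC + 8h = 12:00 Feneth Isles standard time.
The standard-time date in Feneth Isles, September 19, 2020, falls between 2 February and 21 September, so daylight saving is in effect and Feneth Isles is at UTC+09:00.
04:00 UTC + 9h = 13:00 Feneth Isles.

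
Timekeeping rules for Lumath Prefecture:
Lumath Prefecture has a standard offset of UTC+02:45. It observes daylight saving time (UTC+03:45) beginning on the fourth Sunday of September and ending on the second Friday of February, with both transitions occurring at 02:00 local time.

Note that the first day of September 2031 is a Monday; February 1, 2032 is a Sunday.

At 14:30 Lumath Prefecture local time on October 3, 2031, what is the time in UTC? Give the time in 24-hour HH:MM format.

1 September 2031 is a Monday, so the first Sunday is September 7 and the fourth is September 28.
1 February 2032 is a Sunday, so the first Friday is February 6 and the second is February 13.
October 3, 2031 lies within the daylight-saving period (28 September 2031 – 13 February 2032), so Lumath Prefecture is on daylight time, UTC+03:45.
14:30 local − 3h45m = 10:45 UTC.

10:45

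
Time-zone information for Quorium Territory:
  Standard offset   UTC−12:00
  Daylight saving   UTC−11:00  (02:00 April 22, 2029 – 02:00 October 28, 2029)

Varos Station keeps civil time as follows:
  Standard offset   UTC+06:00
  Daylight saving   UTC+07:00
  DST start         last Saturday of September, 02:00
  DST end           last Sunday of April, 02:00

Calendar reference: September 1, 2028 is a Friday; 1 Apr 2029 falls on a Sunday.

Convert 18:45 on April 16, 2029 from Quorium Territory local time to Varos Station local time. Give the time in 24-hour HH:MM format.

April 16, 2029 does not fall between 22 April and 28 October, so daylight saving is not in effect and Quorium Territory is at UTC−12:00.
18:45 Quorium Territory + 12h = 06:45 UTC (rolling into the next day, 17 April 2029).
1 September 2028 is a Friday, so Saturdays fall on 2, 9, 16, 23, 30; the last is September 30.
1 April 2029 is a Sunday, so Sundays fall on 1, 8, 15, 22, 29; the last is April 29.
At the standard offset (UTC+06:00), 06:45 UTC + 6h = 12:45 Varos Station standard time.
The standard-time date in Varos Station, April 17, 2029, lies within the daylight-saving period (30 September 2028 – 29 April 2029), so Varos Station is on daylight time, UTC+07:00.
06:45 UTC + 7h = 13:45 Varos Station.

13:45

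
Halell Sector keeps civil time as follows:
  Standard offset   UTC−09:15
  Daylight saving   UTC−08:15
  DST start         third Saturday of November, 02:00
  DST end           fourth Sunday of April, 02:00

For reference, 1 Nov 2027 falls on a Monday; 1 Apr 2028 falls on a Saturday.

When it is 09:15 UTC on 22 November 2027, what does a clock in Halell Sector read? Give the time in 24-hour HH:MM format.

1 November 2027 is a Monday, so the first Saturday is November 6 and the third is November 20.
1 April 2028 is a Saturday, so the first Sunday is April 2 and the fourth is April 23.
At the standard offset (UTC−09:15), 09:15 UTC − 9h15m = 00:00 Halell Sector standard time.
The standard-time date in Halell Sector, 22 November 2027, falls between 20 November 2027 and 23 April 2028, so daylight saving is in effect and Halell Sector is at UTC−08:15.
09:15 UTC − 8h15m = 01:00 local.

01:00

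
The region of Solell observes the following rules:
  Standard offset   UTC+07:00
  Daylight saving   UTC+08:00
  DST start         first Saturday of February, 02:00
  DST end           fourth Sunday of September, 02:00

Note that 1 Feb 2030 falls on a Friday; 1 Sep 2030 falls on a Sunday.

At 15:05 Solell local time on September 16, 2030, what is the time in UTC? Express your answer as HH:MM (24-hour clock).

07:05

1 February 2030 is a Friday, so the first Saturday is February 2.
1 September 2030 is a Sunday, so the first Sunday is September 1 and the fourth is September 22.
September 16, 2030 lies within the daylight-saving period (2 February – 22 September), so Solell is on daylight time, UTC+08:00.
15:05 local − 8h = 07:05 UTC.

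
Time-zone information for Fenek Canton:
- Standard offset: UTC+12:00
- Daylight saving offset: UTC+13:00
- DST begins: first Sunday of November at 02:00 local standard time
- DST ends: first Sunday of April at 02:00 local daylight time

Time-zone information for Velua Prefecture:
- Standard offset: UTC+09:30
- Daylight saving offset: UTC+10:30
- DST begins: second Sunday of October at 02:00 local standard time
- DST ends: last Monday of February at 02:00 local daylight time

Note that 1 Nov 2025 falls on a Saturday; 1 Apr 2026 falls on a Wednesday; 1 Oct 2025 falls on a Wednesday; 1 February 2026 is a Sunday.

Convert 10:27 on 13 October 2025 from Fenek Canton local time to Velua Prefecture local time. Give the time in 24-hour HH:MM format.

08:57

1 November 2025 is a Saturday, so the first Sunday is November 2.
1 April 2026 is a Wednesday, so the first Sunday is April 5.
13 October 2025 is outside the daylight-saving period (2 November 2025 – 5 April 2026), so Fenek Canton is on standard time, UTC+12:00.
10:27 Fenek Canton − 12h = 22:27 UTC (rolling into the previous day, 12 October 2025).
1 October 2025 is a Wednesday, so the first Sunday is October 5 and the second is October 12.
1 February 2026 is a Sunday, so Mondays fall on 2, 9, 16, 23; the last is February 23.
At the standard offset (UTC+09:30), 22:27 UTC + 9h30m = 07:57 Velua Prefecture standard time (rolling into the next day, 13 October 2025).
The standard-time date in Velua Prefecture, 13 October 2025, falls between 12 October 2025 and 23 February 2026, so daylight saving is in effect and Velua Prefecture is at UTC+10:30.
22:27 UTC + 10h30m = 08:57 Velua Prefecture (rolling into the next day, 13 October 2025).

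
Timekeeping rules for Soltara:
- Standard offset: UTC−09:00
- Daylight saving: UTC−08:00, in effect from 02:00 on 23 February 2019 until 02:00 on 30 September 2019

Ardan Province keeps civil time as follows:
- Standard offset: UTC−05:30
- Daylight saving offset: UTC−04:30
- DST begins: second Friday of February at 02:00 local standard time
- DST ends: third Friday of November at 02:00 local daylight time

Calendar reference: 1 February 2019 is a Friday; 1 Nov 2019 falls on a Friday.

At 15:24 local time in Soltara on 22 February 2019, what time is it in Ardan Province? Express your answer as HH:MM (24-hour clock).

Daylight saving runs 23 February – 30 September; 22 February 2019 is outside that window, so Soltara is on standard time at UTC−09:00.
15:24 Soltara + 9h = 00:24 UTC (rolling into the next day, 23 February 2019).
1 February 2019 is a Friday, so the first Friday is February 1 and the second is February 8.
1 November 2019 is a Friday, so the first Friday is November 1 and the third is November 15.
At the standard offset (UTC−05:30), 00:24 UTC − 5h30m = 18:54 Ardan Province standard time (rolling into the previous day, 22 February 2019).
The standard-time date in Ardan Province, 22 February 2019, falls between 8 February and 15 November, so daylight saving is in effect and Ardan Province is at UTC−04:30.
00:24 UTC − 4h30m = 19:54 Ardan Province (rolling into the previous day, 22 February 2019).

19:54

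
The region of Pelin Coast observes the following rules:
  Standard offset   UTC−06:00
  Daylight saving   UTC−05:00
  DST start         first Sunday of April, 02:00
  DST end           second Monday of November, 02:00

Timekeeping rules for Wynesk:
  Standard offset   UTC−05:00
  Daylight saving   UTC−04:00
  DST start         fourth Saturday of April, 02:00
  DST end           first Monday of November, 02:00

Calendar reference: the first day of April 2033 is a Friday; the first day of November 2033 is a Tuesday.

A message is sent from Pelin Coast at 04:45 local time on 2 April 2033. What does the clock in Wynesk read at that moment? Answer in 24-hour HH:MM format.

05:45

1 April 2033 is a Friday, so the first Sunday is April 3.
1 November 2033 is a Tuesday, so the first Monday is November 7 and the second is November 14.
Daylight saving runs 3 April – 14 November; 2 April 2033 is outside that window, so Pelin Coast is on standard time at UTC−06:00.
04:45 Pelin Coast + 6h = 10:45 UTC.
1 April 2033 is a Friday, so the first Saturday is April 2 and the fourth is April 23.
1 November 2033 is a Tuesday, so the first Monday is November 7.
At the standard offset (UTC−05:00), 10:45 UTC − 5h = 05:45 Wynesk standard time.
The standard-time date in Wynesk, 2 April 2033, does not fall between 23 April and 7 November, so daylight saving is not in effect and Wynesk is at UTC−05:00.
10:45 UTC − 5h = 05:45 Wynesk.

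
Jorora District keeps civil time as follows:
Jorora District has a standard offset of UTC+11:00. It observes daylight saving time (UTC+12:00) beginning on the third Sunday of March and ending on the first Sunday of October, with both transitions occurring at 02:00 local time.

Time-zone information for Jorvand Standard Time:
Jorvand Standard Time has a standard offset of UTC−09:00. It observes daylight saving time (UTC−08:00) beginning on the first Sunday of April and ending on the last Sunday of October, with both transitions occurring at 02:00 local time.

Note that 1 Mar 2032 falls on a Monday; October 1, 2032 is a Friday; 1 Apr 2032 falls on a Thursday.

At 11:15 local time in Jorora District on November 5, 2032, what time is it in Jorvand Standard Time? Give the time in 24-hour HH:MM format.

1 March 2032 is a Monday, so the first Sunday is March 7 and the third is March 21.
1 October 2032 is a Friday, so the first Sunday is October 3.
Daylight saving runs 21 March – 3 October; November 5, 2032 is outside that window, so Jorora District is on standard time at UTC+11:00.
11:15 Jorora District − 11h = 00:15 UTC.
1 April 2032 is a Thursday, so the first Sunday is April 4.
1 October 2032 is a Friday, so Sundays fall on 3, 10, 17, 24, 31; the last is October 31.
At the standard offset (UTC−09:00), 00:15 UTC − 9h = 15:15 Jorvand Standard Time standard time (rolling into the previous day, 4 November 2032).
The standard-time date in Jorvand Standard Time, November 4, 2032, is outside the daylight-saving period (4 April – 31 October), so Jorvand Standard Time is on standard time, UTC−09:00.
00:15 UTC − 9h = 15:15 Jorvand Standard Time (rolling into the previous day, 4 November 2032).

15:15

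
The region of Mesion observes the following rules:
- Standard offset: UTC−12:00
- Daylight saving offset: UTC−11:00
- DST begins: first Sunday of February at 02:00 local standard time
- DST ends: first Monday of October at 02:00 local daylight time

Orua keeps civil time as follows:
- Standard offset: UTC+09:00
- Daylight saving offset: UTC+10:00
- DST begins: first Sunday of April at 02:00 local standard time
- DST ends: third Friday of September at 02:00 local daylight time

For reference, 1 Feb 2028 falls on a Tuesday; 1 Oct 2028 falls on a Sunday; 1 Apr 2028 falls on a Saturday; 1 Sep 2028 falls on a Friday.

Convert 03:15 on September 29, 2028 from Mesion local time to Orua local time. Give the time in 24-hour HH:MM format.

1 February 2028 is a Tuesday, so the first Sunday is February 6.
1 October 2028 is a Sunday, so the first Monday is October 2.
September 29, 2028 falls between 6 February and 2 October, so daylight saving is in effect and Mesion is at UTC−11:00.
03:15 Mesion + 11h = 14:15 UTC.
1 April 2028 is a Saturday, so the first Sunday is April 2.
1 September 2028 is a Friday, so the first Friday is September 1 and the third is September 15.
At the standard offset (UTC+09:00), 14:15 UTC + 9h = 23:15 Orua standard time.
The standard-time date in Orua, September 29, 2028, does not fall between 2 April and 15 September, so daylight saving is not in effect and Orua is at UTC+09:00.
14:15 UTC + 9h = 23:15 Orua.

23:15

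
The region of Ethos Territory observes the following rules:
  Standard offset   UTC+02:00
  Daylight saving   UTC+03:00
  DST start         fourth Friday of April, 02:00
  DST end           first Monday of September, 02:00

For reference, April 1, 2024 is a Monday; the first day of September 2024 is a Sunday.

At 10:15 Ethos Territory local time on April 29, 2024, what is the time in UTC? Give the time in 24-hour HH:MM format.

07:15

1 April 2024 is a Monday, so the first Friday is April 5 and the fourth is April 26.
1 September 2024 is a Sunday, so the first Monday is September 2.
April 29, 2024 lies within the daylight-saving period (26 April – 2 September), so Ethos Territory is on daylight time, UTC+03:00.
10:15 local − 3h = 07:15 UTC.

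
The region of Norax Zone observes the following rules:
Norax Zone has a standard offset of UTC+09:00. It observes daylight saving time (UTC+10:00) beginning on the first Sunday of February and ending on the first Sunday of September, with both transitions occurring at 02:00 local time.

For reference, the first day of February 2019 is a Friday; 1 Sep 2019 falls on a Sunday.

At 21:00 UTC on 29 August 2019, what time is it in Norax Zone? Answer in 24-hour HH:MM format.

07:00

1 February 2019 is a Friday, so the first Sunday is February 3.
1 September 2019 is a Sunday, so the first Sunday is September 1.
At the standard offset (UTC+09:00), 21:00 UTC + 9h = 06:00 Norax Zone standard time (rolling into the next day, 30 August 2019).
Daylight saving runs 3 February – 1 September; the standard-time date in Norax Zone, 30 August 2019, is inside that window, so Norax Zone is at UTC+10:00.
21:00 UTC + 10h = 07:00 local (rolling into the next day, 30 August 2019).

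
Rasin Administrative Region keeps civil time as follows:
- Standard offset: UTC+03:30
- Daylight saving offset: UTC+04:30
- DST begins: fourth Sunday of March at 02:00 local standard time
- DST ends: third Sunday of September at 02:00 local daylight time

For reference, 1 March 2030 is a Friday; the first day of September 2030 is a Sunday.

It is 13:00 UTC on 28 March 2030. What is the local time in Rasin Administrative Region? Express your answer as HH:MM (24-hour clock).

17:30

1 March 2030 is a Friday, so the first Sunday is March 3 and the fourth is March 24.
1 September 2030 is a Sunday, so the first Sunday is September 1 and the third is September 15.
At the standard offset (UTC+03:30), 13:00 UTC + 3h30m = 16:30 Rasin Administrative Region standard time.
Daylight saving runs 24 March – 15 September; the standard-time date in Rasin Administrative Region, 28 March 2030, is inside that window, so Rasin Administrative Region is at UTC+04:30.
13:00 UTC + 4h30m = 17:30 local.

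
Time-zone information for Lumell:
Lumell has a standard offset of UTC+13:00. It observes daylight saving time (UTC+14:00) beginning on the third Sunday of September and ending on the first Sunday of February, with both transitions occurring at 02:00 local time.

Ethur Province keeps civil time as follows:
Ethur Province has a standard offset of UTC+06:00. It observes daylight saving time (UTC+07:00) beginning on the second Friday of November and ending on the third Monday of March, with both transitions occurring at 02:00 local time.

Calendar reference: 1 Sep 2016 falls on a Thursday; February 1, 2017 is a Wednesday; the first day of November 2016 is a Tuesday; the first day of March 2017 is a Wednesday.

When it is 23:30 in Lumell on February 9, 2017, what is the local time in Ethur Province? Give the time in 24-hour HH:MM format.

1 September 2016 is a Thursday, so the first Sunday is September 4 and the third is September 18.
1 February 2017 is a Wednesday, so the first Sunday is February 5.
Daylight saving runs 18 September 2016 – 5 February 2017; February 9, 2017 is outside that window, so Lumell is on standard time at UTC+13:00.
23:30 Lumell − 13h = 10:30 UTC.
1 November 2016 is a Tuesday, so the first Friday is November 4 and the second is November 11.
1 March 2017 is a Wednesday, so the first Monday is March 6 and the third is March 20.
At the standard offset (UTC+06:00), 10:30 UTC + 6h = 16:30 Ethur Province standard time.
Daylight saving runs 11 November 2016 – 20 March 2017; the standard-time date in Ethur Province, February 9, 2017, is inside that window, so Ethur Province is at UTC+07:00.
10:30 UTC + 7h = 17:30 Ethur Province.

17:30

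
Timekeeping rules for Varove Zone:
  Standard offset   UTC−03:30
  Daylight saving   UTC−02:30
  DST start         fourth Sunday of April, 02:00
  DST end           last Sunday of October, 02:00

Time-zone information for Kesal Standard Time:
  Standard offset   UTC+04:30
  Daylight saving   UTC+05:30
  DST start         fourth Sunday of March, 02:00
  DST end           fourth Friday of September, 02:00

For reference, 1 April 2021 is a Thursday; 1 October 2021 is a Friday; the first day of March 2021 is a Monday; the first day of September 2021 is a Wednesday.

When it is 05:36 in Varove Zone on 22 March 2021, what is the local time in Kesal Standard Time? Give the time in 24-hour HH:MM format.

13:36

1 April 2021 is a Thursday, so the first Sunday is April 4 and the fourth is April 25.
1 October 2021 is a Friday, so Sundays fall on 3, 10, 17, 24, 31; the last is October 31.
Daylight saving runs 25 April – 31 October; 22 March 2021 is outside that window, so Varove Zone is on standard time at UTC−03:30.
05:36 Varove Zone + 3h30m = 09:06 UTC.
1 March 2021 is a Monday, so the first Sunday is March 7 and the fourth is March 28.
1 September 2021 is a Wednesday, so the first Friday is September 3 and the fourth is September 24.
At the standard offset (UTC+04:30), 09:06 UTC + 4h30m = 13:36 Kesal Standard Time standard time.
The standard-time date in Kesal Standard Time, 22 March 2021, does not fall between 28 March and 24 September, so daylight saving is not in effect and Kesal Standard Time is at UTC+04:30.
09:06 UTC + 4h30m = 13:36 Kesal Standard Time.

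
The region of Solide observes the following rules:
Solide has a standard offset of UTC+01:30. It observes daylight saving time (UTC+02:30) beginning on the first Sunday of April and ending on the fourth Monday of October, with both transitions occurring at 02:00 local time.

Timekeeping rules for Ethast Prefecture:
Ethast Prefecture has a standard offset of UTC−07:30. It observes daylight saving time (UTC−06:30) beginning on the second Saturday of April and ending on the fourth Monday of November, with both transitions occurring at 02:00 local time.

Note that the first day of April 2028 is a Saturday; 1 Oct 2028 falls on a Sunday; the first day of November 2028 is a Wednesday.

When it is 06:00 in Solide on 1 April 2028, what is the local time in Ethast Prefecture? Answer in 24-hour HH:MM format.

21:00

1 April 2028 is a Saturday, so the first Sunday is April 2.
1 October 2028 is a Sunday, so the first Monday is October 2 and the fourth is October 23.
1 April 2028 does not fall between 2 April and 23 October, so daylight saving is not in effect and Solide is at UTC+01:30.
06:00 Solide − 1h30m = 04:30 UTC.
1 April 2028 is a Saturday, so the first Saturday is April 1 and the second is April 8.
1 November 2028 is a Wednesday, so the first Monday is November 6 and the fourth is November 27.
At the standard offset (UTC−07:30), 04:30 UTC − 7h30m = 21:00 Ethast Prefecture standard time (rolling into the previous day, 31 March 2028).
The standard-time date in Ethast Prefecture, 31 March 2028, does not fall between 8 April and 27 November, so daylight saving is not in effect and Ethast Prefecture is at UTC−07:30.
04:30 UTC − 7h30m = 21:00 Ethast Prefecture (rolling into the previous day, 31 March 2028).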